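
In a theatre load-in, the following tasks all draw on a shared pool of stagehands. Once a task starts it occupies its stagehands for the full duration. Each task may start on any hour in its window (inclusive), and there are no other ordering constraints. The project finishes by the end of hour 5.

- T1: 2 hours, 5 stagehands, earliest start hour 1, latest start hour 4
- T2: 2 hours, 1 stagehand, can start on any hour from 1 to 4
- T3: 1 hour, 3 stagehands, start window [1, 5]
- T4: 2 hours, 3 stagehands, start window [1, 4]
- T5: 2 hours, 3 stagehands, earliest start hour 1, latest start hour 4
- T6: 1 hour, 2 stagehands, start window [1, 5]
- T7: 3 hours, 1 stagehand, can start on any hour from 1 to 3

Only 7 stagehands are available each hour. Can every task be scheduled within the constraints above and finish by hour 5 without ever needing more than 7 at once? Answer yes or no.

yes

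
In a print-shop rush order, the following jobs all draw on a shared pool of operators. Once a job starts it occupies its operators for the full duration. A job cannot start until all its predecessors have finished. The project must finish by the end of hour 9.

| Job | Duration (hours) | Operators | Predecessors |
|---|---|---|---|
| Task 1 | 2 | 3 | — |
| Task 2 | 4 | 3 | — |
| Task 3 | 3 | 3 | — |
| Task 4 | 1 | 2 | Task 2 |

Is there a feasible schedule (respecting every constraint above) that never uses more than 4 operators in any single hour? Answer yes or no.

no

The minimum achievable peak is 5; 4 < 5, so no feasible schedule stays within the cap.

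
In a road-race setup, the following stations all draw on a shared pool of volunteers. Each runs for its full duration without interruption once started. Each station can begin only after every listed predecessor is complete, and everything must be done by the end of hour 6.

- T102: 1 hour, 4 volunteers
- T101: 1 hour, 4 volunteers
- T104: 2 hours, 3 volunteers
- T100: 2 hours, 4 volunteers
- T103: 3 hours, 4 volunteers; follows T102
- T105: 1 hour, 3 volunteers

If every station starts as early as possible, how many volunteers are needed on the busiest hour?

Early-start schedule: T102@1, T101@1, T104@1, T100@1, T103@2, T105@1.
Load per hour: hour 1: 18, hour 2: 11, hour 3: 4, hour 4: 4, hour 5: 0, hour 6: 0.
Peak is 18.

18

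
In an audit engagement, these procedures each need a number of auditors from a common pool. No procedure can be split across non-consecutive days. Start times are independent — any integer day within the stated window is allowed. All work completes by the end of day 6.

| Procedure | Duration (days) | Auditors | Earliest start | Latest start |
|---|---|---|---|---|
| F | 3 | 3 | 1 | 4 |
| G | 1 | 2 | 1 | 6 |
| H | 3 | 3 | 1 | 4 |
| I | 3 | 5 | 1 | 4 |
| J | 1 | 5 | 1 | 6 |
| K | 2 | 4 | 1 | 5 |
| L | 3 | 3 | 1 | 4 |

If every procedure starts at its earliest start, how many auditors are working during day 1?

25

At early start, day 1 has: F, G, H, I, J, K, L.
Demand: 3 + 2 + 3 + 5 + 5 + 4 + 3 = 25.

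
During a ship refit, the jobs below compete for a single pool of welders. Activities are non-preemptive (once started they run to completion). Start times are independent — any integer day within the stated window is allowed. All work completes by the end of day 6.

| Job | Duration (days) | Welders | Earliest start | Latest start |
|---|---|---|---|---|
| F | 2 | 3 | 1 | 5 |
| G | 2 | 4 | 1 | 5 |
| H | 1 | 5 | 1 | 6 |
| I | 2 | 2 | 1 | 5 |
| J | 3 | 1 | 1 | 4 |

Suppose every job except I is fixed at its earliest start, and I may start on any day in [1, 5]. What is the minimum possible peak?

13

I@1: d1:15  d2:10  d3:1  d4:0  d5:0  d6:0 → peak 15
I@2: d1:13  d2:10  d3:3  d4:0  d5:0  d6:0 → peak 13
I@3: d1:13  d2:8  d3:3  d4:2  d5:0  d6:0 → peak 13
I@4: d1:13  d2:8  d3:1  d4:2  d5:2  d6:0 → peak 13
I@5: d1:13  d2:8  d3:1  d4:0  d5:2  d6:2 → peak 13
Best is I@2, peak 13.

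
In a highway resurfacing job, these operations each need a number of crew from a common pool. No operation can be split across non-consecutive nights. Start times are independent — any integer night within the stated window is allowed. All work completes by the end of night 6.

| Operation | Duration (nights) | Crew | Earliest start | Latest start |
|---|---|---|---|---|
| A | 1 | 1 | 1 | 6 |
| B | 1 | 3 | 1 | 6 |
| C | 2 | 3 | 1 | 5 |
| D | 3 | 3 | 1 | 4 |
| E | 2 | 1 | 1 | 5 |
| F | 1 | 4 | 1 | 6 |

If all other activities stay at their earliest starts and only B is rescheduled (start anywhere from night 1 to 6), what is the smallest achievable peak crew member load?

B@1: n1:15  n2:7  n3:3  n4:0  n5:0  n6:0 → peak 15
B@2: n1:12  n2:10  n3:3  n4:0  n5:0  n6:0 → peak 12
B@3: n1:12  n2:7  n3:6  n4:0  n5:0  n6:0 → peak 12
B@4: n1:12  n2:7  n3:3  n4:3  n5:0  n6:0 → peak 12
B@5: n1:12  n2:7  n3:3  n4:0  n5:3  n6:0 → peak 12
B@6: n1:12  n2:7  n3:3  n4:0  n5:0  n6:3 → peak 12
Best is B@2, peak 12.

12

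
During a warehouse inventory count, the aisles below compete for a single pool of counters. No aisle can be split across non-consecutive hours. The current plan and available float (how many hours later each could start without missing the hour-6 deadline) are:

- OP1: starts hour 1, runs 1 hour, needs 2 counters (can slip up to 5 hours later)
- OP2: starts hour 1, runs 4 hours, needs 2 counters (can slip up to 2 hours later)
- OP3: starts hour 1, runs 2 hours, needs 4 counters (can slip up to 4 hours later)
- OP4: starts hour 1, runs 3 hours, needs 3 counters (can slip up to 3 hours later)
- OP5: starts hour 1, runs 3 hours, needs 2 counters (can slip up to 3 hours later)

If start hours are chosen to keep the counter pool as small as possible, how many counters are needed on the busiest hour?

6

Early-start (OP1@1, OP2@1, OP3@1, OP4@1, OP5@1) gives peak 13: h1:13  h2:11  h3:7  h4:2  h5:0  h6:0.
Shift OP1→3, OP2→3, OP4→4.
Schedule OP1@3, OP2@3, OP3@1, OP4@4, OP5@1: h1:6  h2:6  h3:6  h4:5  h5:5  h6:5 — peak 6.
Total counter-hours = 33 over 6 hours ⇒ peak ≥ ⌈33/6⌉ = 6, so 6 is optimal.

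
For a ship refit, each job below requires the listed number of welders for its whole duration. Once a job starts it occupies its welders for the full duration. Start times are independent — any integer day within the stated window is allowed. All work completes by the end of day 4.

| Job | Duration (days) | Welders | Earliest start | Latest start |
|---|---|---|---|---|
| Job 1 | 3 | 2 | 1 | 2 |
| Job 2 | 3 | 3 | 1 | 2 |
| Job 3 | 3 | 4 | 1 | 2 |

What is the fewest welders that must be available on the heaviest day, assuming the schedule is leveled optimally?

9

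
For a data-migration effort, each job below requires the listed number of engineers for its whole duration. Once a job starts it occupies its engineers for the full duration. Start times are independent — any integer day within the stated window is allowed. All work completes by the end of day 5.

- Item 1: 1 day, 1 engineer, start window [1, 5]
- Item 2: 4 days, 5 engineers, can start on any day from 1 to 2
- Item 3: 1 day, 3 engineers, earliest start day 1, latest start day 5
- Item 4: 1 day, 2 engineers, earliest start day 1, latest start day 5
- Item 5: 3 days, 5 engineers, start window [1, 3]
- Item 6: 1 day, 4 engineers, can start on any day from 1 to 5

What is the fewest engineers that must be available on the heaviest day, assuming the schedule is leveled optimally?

Early-start (Item 1@1, Item 2@1, Item 3@1, Item 4@1, Item 5@1, Item 6@1) gives peak 20: d1:20  d2:10  d3:10  d4:5  d5:0.
Shift Item 4→2, Item 5→3, Item 6→5.
Schedule Item 1@1, Item 2@1, Item 3@1, Item 4@2, Item 5@3, Item 6@5: d1:9  d2:7  d3:10  d4:10  d5:9 — peak 10.

10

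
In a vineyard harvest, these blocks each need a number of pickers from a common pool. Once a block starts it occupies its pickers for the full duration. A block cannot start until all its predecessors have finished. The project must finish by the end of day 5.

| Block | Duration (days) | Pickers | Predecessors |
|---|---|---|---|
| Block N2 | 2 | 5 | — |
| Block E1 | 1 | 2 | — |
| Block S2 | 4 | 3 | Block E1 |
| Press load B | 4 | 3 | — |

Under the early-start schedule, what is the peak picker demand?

Early-start schedule: Block N2@1, Block E1@1, Block S2@2, Press load B@1.
Load per day: day 1: 10, day 2: 11, day 3: 6, day 4: 6, day 5: 3.
Peak is 11.

11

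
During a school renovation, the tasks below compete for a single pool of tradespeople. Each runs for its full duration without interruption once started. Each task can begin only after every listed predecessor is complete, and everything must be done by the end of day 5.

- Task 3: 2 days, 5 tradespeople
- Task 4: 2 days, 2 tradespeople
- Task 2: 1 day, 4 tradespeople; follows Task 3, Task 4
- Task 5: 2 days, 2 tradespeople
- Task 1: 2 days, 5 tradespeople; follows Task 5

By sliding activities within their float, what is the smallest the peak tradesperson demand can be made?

Early-start (Task 3@1, Task 4@1, Task 2@3, Task 5@1, Task 1@3) gives peak 9: d1:9  d2:9  d3:9  d4:5  d5:0.
Shift Task 4→3, Task 2→5.
Schedule Task 3@1, Task 4@3, Task 2@5, Task 5@1, Task 1@3: d1:7  d2:7  d3:7  d4:7  d5:4 — peak 7.
Total tradesperson-days = 32 over 5 days ⇒ peak ≥ ⌈32/5⌉ = 7, so 7 is optimal.

7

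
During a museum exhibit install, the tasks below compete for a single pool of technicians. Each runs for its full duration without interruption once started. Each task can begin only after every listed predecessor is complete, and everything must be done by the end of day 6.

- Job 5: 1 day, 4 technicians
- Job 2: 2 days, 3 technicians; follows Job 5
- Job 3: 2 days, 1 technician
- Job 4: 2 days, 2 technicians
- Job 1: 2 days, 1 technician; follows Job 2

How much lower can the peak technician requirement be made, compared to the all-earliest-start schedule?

3

Early-start peak: d1:7  d2:6  d3:3  d4:1  d5:1  d6:0 ⇒ 7.
Leveled (Job 5@1, Job 2@2, Job 3@2, Job 4@4, Job 1@4): d1:4  d2:4  d3:4  d4:3  d5:3  d6:0 ⇒ 4.
Reduction 7 − 4 = 3.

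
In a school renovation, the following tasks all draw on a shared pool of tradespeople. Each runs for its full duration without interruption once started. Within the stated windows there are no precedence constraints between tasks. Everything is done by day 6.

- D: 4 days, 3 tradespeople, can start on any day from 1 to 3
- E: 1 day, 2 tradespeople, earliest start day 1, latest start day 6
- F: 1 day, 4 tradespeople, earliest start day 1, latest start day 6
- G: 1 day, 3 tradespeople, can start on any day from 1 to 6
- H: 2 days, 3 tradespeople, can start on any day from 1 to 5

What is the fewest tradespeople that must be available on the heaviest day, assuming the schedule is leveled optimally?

6

Early-start (D@1, E@1, F@1, G@1, H@1) gives peak 15: d1:15  d2:6  d3:3  d4:3  d5:0  d6:0.
Shift F→5, G→2, H→3.
Schedule D@1, E@1, F@5, G@2, H@3: d1:5  d2:6  d3:6  d4:6  d5:4  d6:0 — peak 6.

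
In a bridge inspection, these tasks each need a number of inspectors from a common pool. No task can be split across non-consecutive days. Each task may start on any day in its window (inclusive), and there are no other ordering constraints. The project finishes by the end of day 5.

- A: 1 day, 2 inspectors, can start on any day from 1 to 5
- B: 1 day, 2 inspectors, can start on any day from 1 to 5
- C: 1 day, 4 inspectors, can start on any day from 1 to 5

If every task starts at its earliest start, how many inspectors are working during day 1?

At early start, day 1 has: A, B, C.
Demand: 2 + 2 + 4 = 8.

8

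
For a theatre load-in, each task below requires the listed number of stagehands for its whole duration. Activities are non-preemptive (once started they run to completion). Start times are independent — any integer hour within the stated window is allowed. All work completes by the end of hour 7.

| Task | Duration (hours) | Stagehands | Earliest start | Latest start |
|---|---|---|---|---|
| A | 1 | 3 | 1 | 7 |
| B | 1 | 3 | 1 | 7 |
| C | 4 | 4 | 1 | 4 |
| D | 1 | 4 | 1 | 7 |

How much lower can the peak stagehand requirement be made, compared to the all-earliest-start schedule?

Early-start peak: h1:14  h2:4  h3:4  h4:4  h5:0  h6:0  h7:0 ⇒ 14.
Leveled (A@1, B@2, C@3, D@7): h1:3  h2:3  h3:4  h4:4  h5:4  h6:4  h7:4 ⇒ 4.
Reduction 14 − 4 = 10.

10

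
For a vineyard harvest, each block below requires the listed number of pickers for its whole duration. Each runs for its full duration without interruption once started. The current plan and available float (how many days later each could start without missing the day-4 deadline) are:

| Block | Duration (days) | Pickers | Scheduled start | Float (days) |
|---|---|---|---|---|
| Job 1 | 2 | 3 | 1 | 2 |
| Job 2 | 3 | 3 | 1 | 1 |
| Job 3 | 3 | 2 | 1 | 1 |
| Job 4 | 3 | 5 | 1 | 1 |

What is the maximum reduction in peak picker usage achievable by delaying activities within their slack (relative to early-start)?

0

Early-start peak: d1:13  d2:13  d3:10  d4:0 ⇒ 13.
Leveled (Job 1@1, Job 2@1, Job 3@1, Job 4@1): d1:13  d2:13  d3:10  d4:0 ⇒ 13.
Reduction 13 − 13 = 0.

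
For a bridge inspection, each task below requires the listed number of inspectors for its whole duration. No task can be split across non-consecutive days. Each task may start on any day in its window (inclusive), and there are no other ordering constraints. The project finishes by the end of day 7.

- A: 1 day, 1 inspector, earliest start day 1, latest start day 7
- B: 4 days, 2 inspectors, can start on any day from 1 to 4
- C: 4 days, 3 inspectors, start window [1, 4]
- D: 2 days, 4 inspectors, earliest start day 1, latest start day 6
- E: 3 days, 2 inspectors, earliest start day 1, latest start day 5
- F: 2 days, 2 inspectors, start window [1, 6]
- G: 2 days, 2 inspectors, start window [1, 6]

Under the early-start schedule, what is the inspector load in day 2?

15

At early start, day 2 has: B, C, D, E, F, G.
Demand: 2 + 3 + 4 + 2 + 2 + 2 = 15.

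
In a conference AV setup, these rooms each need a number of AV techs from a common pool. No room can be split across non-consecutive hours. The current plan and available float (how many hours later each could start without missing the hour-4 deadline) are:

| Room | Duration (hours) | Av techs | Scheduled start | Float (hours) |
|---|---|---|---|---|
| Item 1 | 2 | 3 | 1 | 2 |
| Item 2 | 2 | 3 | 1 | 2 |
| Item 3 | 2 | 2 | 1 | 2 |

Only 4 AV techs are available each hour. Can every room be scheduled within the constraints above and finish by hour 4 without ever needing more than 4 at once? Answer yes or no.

The minimum achievable peak is 5; 4 < 5, so no feasible schedule stays within the cap.

no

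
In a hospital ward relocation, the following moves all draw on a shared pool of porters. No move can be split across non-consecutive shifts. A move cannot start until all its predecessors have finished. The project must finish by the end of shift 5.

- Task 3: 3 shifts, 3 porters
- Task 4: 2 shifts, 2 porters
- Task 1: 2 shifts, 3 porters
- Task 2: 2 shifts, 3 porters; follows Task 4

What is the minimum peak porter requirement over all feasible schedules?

Early-start (Task 3@1, Task 4@1, Task 1@1, Task 2@3) gives peak 8: s1:8  s2:8  s3:6  s4:3  s5:0.
Shift Task 1→3, Task 2→4.
Schedule Task 3@1, Task 4@1, Task 1@3, Task 2@4: s1:5  s2:5  s3:6  s4:6  s5:3 — peak 6.

6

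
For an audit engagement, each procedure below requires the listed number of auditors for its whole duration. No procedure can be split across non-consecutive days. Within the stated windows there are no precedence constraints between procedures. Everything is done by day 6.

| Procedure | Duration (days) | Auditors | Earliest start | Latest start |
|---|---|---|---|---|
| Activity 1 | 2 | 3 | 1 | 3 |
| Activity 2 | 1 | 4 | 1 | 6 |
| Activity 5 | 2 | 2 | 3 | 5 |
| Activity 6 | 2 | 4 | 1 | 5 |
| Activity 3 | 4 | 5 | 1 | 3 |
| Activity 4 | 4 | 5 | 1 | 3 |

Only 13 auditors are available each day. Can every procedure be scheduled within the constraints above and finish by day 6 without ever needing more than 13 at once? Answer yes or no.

yes

Schedule Activity 1@1, Activity 2@1, Activity 5@3, Activity 6@1, Activity 3@2, Activity 4@3: d1:11  d2:12  d3:12  d4:12  d5:10  d6:5 — peak 12 ≤ 13.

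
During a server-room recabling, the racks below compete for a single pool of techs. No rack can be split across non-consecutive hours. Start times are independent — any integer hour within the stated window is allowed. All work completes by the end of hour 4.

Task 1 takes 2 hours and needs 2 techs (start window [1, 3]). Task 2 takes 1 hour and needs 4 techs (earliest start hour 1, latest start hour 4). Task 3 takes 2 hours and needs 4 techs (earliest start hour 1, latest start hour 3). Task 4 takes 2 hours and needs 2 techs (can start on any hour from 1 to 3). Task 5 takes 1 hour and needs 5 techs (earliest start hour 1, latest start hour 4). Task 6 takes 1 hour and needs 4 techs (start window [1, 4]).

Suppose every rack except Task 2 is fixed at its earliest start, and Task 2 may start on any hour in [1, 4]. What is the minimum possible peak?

Task 2@1: h1:21  h2:8  h3:0  h4:0 → peak 21
Task 2@2: h1:17  h2:12  h3:0  h4:0 → peak 17
Task 2@3: h1:17  h2:8  h3:4  h4:0 → peak 17
Task 2@4: h1:17  h2:8  h3:0  h4:4 → peak 17
Best is Task 2@2, peak 17.

17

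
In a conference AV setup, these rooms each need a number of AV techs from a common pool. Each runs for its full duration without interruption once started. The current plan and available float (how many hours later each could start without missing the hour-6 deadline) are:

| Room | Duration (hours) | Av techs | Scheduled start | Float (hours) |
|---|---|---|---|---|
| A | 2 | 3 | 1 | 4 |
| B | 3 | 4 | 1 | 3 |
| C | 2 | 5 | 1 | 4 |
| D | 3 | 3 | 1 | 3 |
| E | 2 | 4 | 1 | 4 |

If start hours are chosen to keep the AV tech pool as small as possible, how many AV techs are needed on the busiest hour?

Early-start (A@1, B@1, C@1, D@1, E@1) gives peak 19: h1:19  h2:19  h3:7  h4:0  h5:0  h6:0.
Shift C→5, D→4, E→3.
Schedule A@1, B@1, C@5, D@4, E@3: h1:7  h2:7  h3:8  h4:7  h5:8  h6:8 — peak 8.
Total AV tech-hours = 45 over 6 hours ⇒ peak ≥ ⌈45/6⌉ = 8, so 8 is optimal.

8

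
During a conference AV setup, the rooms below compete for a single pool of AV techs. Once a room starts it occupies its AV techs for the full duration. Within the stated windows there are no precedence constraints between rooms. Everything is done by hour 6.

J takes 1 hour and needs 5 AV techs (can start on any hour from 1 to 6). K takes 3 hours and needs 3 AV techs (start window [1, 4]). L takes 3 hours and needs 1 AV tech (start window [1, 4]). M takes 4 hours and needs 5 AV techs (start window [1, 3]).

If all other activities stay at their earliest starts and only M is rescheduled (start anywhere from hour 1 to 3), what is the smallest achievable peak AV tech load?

9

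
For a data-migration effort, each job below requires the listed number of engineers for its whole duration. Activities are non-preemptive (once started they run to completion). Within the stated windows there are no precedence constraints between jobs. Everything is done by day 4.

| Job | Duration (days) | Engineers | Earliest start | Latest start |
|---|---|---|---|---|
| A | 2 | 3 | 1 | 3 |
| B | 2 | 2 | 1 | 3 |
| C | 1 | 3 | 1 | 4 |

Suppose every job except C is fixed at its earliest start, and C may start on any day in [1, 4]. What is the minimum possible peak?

C@1: d1:8  d2:5  d3:0  d4:0 → peak 8
C@2: d1:5  d2:8  d3:0  d4:0 → peak 8
C@3: d1:5  d2:5  d3:3  d4:0 → peak 5
C@4: d1:5  d2:5  d3:0  d4:3 → peak 5
Best is C@3, peak 5.

5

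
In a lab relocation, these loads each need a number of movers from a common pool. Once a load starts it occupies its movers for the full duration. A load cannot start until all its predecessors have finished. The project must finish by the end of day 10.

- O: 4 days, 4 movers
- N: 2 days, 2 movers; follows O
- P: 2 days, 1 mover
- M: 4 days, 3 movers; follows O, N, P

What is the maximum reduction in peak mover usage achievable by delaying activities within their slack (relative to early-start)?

Early-start peak: d1:5  d2:5  d3:4  d4:4  d5:2  d6:2  d7:3  d8:3  d9:3  d10:3 ⇒ 5.
Leveled (O@1, N@5, P@5, M@7): d1:4  d2:4  d3:4  d4:4  d5:3  d6:3  d7:3  d8:3  d9:3  d10:3 ⇒ 4.
Reduction 5 − 4 = 1.

1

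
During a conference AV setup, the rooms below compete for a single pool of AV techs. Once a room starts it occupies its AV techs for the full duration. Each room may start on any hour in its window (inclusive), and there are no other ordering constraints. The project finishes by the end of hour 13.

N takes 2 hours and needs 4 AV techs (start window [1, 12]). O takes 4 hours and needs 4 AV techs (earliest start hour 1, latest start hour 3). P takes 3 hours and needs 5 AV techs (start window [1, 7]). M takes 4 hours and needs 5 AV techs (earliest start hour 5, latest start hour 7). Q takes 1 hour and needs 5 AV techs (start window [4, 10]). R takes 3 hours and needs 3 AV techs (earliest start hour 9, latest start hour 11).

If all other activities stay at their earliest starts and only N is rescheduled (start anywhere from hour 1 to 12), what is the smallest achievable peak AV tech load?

N@1: h1:13  h2:13  h3:9  h4:9  h5:5  h6:5  h7:5  h8:5  h9:3  h10:3  h11:3  h12:0  h13:0 → peak 13
N@2: h1:9  h2:13  h3:13  h4:9  h5:5  h6:5  h7:5  h8:5  h9:3  h10:3  h11:3  h12:0  h13:0 → peak 13
N@3: h1:9  h2:9  h3:13  h4:13  h5:5  h6:5  h7:5  h8:5  h9:3  h10:3  h11:3  h12:0  h13:0 → peak 13
N@4: h1:9  h2:9  h3:9  h4:13  h5:9  h6:5  h7:5  h8:5  h9:3  h10:3  h11:3  h12:0  h13:0 → peak 13
N@5: h1:9  h2:9  h3:9  h4:9  h5:9  h6:9  h7:5  h8:5  h9:3  h10:3  h11:3  h12:0  h13:0 → peak 9
N@6: h1:9  h2:9  h3:9  h4:9  h5:5  h6:9  h7:9  h8:5  h9:3  h10:3  h11:3  h12:0  h13:0 → peak 9
N@7: h1:9  h2:9  h3:9  h4:9  h5:5  h6:5  h7:9  h8:9  h9:3  h10:3  h11:3  h12:0  h13:0 → peak 9
N@8: h1:9  h2:9  h3:9  h4:9  h5:5  h6:5  h7:5  h8:9  h9:7  h10:3  h11:3  h12:0  h13:0 → peak 9
N@9: h1:9  h2:9  h3:9  h4:9  h5:5  h6:5  h7:5  h8:5  h9:7  h10:7  h11:3  h12:0  h13:0 → peak 9
N@10: h1:9  h2:9  h3:9  h4:9  h5:5  h6:5  h7:5  h8:5  h9:3  h10:7  h11:7  h12:0  h13:0 → peak 9
N@11: h1:9  h2:9  h3:9  h4:9  h5:5  h6:5  h7:5  h8:5  h9:3  h10:3  h11:7  h12:4  h13:0 → peak 9
N@12: h1:9  h2:9  h3:9  h4:9  h5:5  h6:5  h7:5  h8:5  h9:3  h10:3  h11:3  h12:4  h13:4 → peak 9
Best is N@5, peak 9.

9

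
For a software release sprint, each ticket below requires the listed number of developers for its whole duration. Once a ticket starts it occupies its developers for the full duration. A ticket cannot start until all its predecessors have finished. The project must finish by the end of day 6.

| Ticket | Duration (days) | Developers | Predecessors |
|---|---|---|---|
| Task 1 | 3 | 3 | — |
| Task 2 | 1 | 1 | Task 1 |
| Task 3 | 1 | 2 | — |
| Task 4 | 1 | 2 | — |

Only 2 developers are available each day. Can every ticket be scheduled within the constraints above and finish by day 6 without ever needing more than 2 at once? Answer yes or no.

no

Total developer-days = 14; over 6 days the average is 14/6 > 2, so some day must exceed 2.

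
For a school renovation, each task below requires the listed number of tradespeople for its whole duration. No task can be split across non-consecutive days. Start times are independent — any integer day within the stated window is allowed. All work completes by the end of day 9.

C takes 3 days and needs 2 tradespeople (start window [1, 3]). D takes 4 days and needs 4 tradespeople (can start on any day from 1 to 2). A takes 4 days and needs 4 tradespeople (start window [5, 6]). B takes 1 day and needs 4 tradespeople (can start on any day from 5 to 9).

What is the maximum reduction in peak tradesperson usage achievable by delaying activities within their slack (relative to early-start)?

Early-start peak: d1:6  d2:6  d3:6  d4:4  d5:8  d6:4  d7:4  d8:4  d9:0 ⇒ 8.
Leveled (C@1, D@1, A@5, B@9): d1:6  d2:6  d3:6  d4:4  d5:4  d6:4  d7:4  d8:4  d9:4 ⇒ 6.
Reduction 8 − 6 = 2.

2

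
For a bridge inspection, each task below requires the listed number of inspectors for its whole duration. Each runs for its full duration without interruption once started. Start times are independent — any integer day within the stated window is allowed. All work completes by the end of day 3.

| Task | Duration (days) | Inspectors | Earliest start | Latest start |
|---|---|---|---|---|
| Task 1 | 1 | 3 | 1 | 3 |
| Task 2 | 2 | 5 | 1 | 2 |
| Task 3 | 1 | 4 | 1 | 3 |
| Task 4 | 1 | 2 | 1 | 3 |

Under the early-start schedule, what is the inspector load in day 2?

5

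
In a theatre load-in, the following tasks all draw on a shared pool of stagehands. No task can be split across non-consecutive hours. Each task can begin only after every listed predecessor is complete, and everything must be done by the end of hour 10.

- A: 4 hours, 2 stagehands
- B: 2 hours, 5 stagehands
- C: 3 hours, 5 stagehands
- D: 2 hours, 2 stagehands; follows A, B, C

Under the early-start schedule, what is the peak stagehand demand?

Early-start schedule: A@1, B@1, C@1, D@5.
Load per hour: hour 1: 12, hour 2: 12, hour 3: 7, hour 4: 2, hour 5: 2, hour 6: 2, hour 7: 0, hour 8: 0, hour 9: 0, hour 10: 0.
Peak is 12.

12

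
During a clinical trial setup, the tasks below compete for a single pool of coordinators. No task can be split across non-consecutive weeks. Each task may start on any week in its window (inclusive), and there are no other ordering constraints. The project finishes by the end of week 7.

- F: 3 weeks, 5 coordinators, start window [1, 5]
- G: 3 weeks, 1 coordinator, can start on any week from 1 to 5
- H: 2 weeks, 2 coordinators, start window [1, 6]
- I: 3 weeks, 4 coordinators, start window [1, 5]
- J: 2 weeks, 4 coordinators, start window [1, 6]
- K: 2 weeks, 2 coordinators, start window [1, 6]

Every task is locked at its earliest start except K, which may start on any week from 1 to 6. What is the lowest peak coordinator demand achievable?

16

K@1: w1:18  w2:18  w3:10  w4:0  w5:0  w6:0  w7:0 → peak 18
K@2: w1:16  w2:18  w3:12  w4:0  w5:0  w6:0  w7:0 → peak 18
K@3: w1:16  w2:16  w3:12  w4:2  w5:0  w6:0  w7:0 → peak 16
K@4: w1:16  w2:16  w3:10  w4:2  w5:2  w6:0  w7:0 → peak 16
K@5: w1:16  w2:16  w3:10  w4:0  w5:2  w6:2  w7:0 → peak 16
K@6: w1:16  w2:16  w3:10  w4:0  w5:0  w6:2  w7:2 → peak 16
Best is K@3, peak 16.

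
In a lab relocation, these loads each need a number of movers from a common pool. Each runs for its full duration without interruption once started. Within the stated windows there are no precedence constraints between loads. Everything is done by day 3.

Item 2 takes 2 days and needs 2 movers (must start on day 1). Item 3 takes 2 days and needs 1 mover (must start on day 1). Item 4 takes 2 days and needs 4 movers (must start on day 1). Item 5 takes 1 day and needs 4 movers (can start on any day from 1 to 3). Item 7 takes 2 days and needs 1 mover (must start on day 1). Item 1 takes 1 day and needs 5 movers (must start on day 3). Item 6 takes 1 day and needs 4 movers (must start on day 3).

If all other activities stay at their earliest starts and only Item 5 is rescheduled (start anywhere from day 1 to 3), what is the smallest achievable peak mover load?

12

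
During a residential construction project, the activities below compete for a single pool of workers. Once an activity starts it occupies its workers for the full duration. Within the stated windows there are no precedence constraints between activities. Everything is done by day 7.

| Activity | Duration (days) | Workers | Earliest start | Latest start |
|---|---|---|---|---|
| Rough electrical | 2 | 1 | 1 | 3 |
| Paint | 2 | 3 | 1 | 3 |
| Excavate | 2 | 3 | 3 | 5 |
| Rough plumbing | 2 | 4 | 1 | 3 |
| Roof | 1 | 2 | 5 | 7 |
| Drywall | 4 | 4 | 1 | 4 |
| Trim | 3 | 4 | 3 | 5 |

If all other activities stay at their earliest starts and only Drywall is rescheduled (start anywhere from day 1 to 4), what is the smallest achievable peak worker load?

Drywall@1: d1:12  d2:12  d3:11  d4:11  d5:6  d6:0  d7:0 → peak 12
Drywall@2: d1:8  d2:12  d3:11  d4:11  d5:10  d6:0  d7:0 → peak 12
Drywall@3: d1:8  d2:8  d3:11  d4:11  d5:10  d6:4  d7:0 → peak 11
Drywall@4: d1:8  d2:8  d3:7  d4:11  d5:10  d6:4  d7:4 → peak 11
Best is Drywall@3, peak 11.

11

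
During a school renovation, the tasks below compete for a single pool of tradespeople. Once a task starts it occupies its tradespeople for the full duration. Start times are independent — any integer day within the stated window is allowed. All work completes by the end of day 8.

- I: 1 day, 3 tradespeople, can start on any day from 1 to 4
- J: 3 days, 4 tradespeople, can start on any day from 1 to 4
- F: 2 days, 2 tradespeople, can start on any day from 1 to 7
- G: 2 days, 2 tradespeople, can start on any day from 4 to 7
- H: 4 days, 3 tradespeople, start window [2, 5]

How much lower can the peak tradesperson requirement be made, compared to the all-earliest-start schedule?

4

Early-start peak: d1:9  d2:9  d3:7  d4:5  d5:5  d6:0  d7:0  d8:0 ⇒ 9.
Leveled (I@1, J@2, F@5, G@7, H@5): d1:3  d2:4  d3:4  d4:4  d5:5  d6:5  d7:5  d8:5 ⇒ 5.
Reduction 9 − 5 = 4.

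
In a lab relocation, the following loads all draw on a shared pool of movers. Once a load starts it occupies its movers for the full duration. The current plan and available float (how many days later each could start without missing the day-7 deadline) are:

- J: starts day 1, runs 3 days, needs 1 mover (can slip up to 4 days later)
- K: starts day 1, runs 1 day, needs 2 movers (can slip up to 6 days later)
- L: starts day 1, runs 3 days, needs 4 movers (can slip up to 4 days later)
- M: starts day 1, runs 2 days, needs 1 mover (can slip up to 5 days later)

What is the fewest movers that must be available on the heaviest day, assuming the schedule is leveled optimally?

Early-start (J@1, K@1, L@1, M@1) gives peak 8: d1:8  d2:6  d3:5  d4:0  d5:0  d6:0  d7:0.
Shift L→4.
Schedule J@1, K@1, L@4, M@1: d1:4  d2:2  d3:1  d4:4  d5:4  d6:4  d7:0 — peak 4.

4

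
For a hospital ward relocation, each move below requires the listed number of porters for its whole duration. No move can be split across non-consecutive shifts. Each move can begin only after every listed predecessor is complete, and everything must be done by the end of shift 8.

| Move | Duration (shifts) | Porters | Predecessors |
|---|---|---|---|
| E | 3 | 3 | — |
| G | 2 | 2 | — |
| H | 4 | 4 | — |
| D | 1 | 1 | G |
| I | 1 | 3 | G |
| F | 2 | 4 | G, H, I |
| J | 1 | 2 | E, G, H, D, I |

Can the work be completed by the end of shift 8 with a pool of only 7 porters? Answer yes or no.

Schedule E@1, G@1, H@3, D@4, I@5, F@7, J@7: s1:5  s2:5  s3:7  s4:5  s5:7  s6:4  s7:6  s8:4 — peak 7 ≤ 7.

yes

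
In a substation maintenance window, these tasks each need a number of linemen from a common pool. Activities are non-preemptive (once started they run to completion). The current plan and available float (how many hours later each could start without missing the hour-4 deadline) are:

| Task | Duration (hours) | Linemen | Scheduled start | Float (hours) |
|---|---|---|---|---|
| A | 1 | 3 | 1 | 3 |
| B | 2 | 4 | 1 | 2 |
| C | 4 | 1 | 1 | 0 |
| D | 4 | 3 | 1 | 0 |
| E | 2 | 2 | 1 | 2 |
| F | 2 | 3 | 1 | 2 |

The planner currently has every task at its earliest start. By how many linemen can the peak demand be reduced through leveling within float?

6

Early-start peak: h1:16  h2:13  h3:4  h4:4 ⇒ 16.
Leveled (A@1, B@3, C@1, D@1, E@2, F@1): h1:10  h2:9  h3:10  h4:8 ⇒ 10.
Reduction 16 − 10 = 6.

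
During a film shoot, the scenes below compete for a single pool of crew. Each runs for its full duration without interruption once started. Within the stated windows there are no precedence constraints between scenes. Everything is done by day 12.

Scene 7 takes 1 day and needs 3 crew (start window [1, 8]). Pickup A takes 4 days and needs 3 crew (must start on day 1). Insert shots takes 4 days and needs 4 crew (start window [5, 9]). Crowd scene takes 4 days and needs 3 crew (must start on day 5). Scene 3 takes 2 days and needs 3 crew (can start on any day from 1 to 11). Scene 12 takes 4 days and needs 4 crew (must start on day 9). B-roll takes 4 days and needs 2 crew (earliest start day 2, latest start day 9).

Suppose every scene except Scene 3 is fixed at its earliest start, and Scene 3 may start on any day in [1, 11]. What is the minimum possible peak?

9

Scene 3@1: d1:9  d2:8  d3:5  d4:5  d5:9  d6:7  d7:7  d8:7  d9:4  d10:4  d11:4  d12:4 → peak 9
Scene 3@2: d1:6  d2:8  d3:8  d4:5  d5:9  d6:7  d7:7  d8:7  d9:4  d10:4  d11:4  d12:4 → peak 9
Scene 3@3: d1:6  d2:5  d3:8  d4:8  d5:9  d6:7  d7:7  d8:7  d9:4  d10:4  d11:4  d12:4 → peak 9
Scene 3@4: d1:6  d2:5  d3:5  d4:8  d5:12  d6:7  d7:7  d8:7  d9:4  d10:4  d11:4  d12:4 → peak 12
Scene 3@5: d1:6  d2:5  d3:5  d4:5  d5:12  d6:10  d7:7  d8:7  d9:4  d10:4  d11:4  d12:4 → peak 12
Scene 3@6: d1:6  d2:5  d3:5  d4:5  d5:9  d6:10  d7:10  d8:7  d9:4  d10:4  d11:4  d12:4 → peak 10
Scene 3@7: d1:6  d2:5  d3:5  d4:5  d5:9  d6:7  d7:10  d8:10  d9:4  d10:4  d11:4  d12:4 → peak 10
Scene 3@8: d1:6  d2:5  d3:5  d4:5  d5:9  d6:7  d7:7  d8:10  d9:7  d10:4  d11:4  d12:4 → peak 10
Scene 3@9: d1:6  d2:5  d3:5  d4:5  d5:9  d6:7  d7:7  d8:7  d9:7  d10:7  d11:4  d12:4 → peak 9
Scene 3@10: d1:6  d2:5  d3:5  d4:5  d5:9  d6:7  d7:7  d8:7  d9:4  d10:7  d11:7  d12:4 → peak 9
Scene 3@11: d1:6  d2:5  d3:5  d4:5  d5:9  d6:7  d7:7  d8:7  d9:4  d10:4  d11:7  d12:7 → peak 9
Best is Scene 3@1, peak 9.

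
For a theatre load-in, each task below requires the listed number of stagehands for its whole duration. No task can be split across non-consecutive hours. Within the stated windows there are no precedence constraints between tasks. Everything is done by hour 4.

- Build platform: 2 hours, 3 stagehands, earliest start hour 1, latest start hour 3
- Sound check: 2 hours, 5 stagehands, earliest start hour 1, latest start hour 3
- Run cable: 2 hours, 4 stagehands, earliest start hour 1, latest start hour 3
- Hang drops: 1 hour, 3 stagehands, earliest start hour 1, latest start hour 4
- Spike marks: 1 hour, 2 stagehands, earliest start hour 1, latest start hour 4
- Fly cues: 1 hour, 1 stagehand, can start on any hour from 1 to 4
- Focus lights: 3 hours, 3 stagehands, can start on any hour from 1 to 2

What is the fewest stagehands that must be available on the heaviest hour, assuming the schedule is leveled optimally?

Early-start (Build platform@1, Sound check@1, Run cable@1, Hang drops@1, Spike marks@1, Fly cues@1, Focus lights@1) gives peak 21: h1:21  h2:15  h3:3  h4:0.
Shift Sound check→3, Spike marks→3, Fly cues→4, Focus lights→2.
Schedule Build platform@1, Sound check@3, Run cable@1, Hang drops@1, Spike marks@3, Fly cues@4, Focus lights@2: h1:10  h2:10  h3:10  h4:9 — peak 10.
Total stagehand-hours = 39 over 4 hours ⇒ peak ≥ ⌈39/4⌉ = 10, so 10 is optimal.

10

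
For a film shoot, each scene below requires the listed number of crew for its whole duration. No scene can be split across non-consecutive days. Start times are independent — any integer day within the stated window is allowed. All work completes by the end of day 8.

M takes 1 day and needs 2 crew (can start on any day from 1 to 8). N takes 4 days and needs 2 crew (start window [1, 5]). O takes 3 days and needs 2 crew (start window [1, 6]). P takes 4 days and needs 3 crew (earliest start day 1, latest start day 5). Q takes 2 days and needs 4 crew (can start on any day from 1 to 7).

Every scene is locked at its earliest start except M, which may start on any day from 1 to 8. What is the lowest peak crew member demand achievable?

11

M@1: d1:13  d2:11  d3:7  d4:5  d5:0  d6:0  d7:0  d8:0 → peak 13
M@2: d1:11  d2:13  d3:7  d4:5  d5:0  d6:0  d7:0  d8:0 → peak 13
M@3: d1:11  d2:11  d3:9  d4:5  d5:0  d6:0  d7:0  d8:0 → peak 11
M@4: d1:11  d2:11  d3:7  d4:7  d5:0  d6:0  d7:0  d8:0 → peak 11
M@5: d1:11  d2:11  d3:7  d4:5  d5:2  d6:0  d7:0  d8:0 → peak 11
M@6: d1:11  d2:11  d3:7  d4:5  d5:0  d6:2  d7:0  d8:0 → peak 11
M@7: d1:11  d2:11  d3:7  d4:5  d5:0  d6:0  d7:2  d8:0 → peak 11
M@8: d1:11  d2:11  d3:7  d4:5  d5:0  d6:0  d7:0  d8:2 → peak 11
Best is M@3, peak 11.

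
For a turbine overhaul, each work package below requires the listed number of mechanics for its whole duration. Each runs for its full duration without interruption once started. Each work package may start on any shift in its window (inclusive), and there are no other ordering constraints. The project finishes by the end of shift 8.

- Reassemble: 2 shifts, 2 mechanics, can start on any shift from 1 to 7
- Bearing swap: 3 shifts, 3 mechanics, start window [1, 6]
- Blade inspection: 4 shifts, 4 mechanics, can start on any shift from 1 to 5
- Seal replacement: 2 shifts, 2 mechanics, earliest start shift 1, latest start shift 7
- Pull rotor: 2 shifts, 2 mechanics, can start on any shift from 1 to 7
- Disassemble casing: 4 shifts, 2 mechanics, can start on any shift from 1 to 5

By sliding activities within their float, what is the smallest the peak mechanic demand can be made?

7

Early-start (Reassemble@1, Bearing swap@1, Blade inspection@1, Seal replacement@1, Pull rotor@1, Disassemble casing@1) gives peak 15: s1:15  s2:15  s3:9  s4:6  s5:0  s6:0  s7:0  s8:0.
Shift Blade inspection→3, Pull rotor→7, Disassemble casing→4.
Schedule Reassemble@1, Bearing swap@1, Blade inspection@3, Seal replacement@1, Pull rotor@7, Disassemble casing@4: s1:7  s2:7  s3:7  s4:6  s5:6  s6:6  s7:4  s8:2 — peak 7.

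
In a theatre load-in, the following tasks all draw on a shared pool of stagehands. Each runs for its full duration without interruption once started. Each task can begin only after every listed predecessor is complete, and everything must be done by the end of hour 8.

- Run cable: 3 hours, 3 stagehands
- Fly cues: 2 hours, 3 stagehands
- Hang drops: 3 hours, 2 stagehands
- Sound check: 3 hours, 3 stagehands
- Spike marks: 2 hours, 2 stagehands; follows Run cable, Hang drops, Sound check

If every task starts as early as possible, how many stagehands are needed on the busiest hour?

Early-start schedule: Run cable@1, Fly cues@1, Hang drops@1, Sound check@1, Spike marks@4.
Load per hour: hour 1: 11, hour 2: 11, hour 3: 8, hour 4: 2, hour 5: 2, hour 6: 0, hour 7: 0, hour 8: 0.
Peak is 11.

11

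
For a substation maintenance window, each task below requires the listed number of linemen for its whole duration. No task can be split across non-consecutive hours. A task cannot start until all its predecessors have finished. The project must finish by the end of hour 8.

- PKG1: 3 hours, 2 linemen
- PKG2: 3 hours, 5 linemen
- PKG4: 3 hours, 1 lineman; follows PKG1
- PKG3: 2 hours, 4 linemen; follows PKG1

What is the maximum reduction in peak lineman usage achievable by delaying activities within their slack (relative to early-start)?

Early-start peak: h1:7  h2:7  h3:7  h4:5  h5:5  h6:1  h7:0  h8:0 ⇒ 7.
Leveled (PKG1@1, PKG2@4, PKG4@4, PKG3@7): h1:2  h2:2  h3:2  h4:6  h5:6  h6:6  h7:4  h8:4 ⇒ 6.
Reduction 7 − 6 = 1.

1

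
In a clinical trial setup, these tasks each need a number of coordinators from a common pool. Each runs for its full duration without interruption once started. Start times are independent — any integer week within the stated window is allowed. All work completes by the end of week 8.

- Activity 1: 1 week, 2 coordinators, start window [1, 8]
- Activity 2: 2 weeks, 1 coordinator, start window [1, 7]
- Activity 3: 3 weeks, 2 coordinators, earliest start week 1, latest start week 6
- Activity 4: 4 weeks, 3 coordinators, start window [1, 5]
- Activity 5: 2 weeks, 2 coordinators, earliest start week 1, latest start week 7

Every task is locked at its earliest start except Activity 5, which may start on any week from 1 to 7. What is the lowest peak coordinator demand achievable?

8

Activity 5@1: w1:10  w2:8  w3:5  w4:3  w5:0  w6:0  w7:0  w8:0 → peak 10
Activity 5@2: w1:8  w2:8  w3:7  w4:3  w5:0  w6:0  w7:0  w8:0 → peak 8
Activity 5@3: w1:8  w2:6  w3:7  w4:5  w5:0  w6:0  w7:0  w8:0 → peak 8
Activity 5@4: w1:8  w2:6  w3:5  w4:5  w5:2  w6:0  w7:0  w8:0 → peak 8
Activity 5@5: w1:8  w2:6  w3:5  w4:3  w5:2  w6:2  w7:0  w8:0 → peak 8
Activity 5@6: w1:8  w2:6  w3:5  w4:3  w5:0  w6:2  w7:2  w8:0 → peak 8
Activity 5@7: w1:8  w2:6  w3:5  w4:3  w5:0  w6:0  w7:2  w8:2 → peak 8
Best is Activity 5@2, peak 8.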